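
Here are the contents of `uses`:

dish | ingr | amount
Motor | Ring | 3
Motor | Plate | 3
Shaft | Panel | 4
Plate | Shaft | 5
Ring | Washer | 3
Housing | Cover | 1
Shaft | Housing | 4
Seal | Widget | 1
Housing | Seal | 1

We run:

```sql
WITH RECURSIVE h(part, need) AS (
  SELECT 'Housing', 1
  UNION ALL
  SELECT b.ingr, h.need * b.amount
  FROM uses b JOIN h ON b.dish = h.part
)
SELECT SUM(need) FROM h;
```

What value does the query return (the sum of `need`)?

Base: (Housing, need=1).
Iteration 1: components of {Housing} -> Cover = 1*1 = 1, Seal = 1*1 = 1.
Iteration 2: components of {Cover,Seal} -> Widget = 1*1 = 1.
Iteration 3: no further components; recursion stops.
SUM(need) = 1 + 1 + 1 + 1 = 4.

4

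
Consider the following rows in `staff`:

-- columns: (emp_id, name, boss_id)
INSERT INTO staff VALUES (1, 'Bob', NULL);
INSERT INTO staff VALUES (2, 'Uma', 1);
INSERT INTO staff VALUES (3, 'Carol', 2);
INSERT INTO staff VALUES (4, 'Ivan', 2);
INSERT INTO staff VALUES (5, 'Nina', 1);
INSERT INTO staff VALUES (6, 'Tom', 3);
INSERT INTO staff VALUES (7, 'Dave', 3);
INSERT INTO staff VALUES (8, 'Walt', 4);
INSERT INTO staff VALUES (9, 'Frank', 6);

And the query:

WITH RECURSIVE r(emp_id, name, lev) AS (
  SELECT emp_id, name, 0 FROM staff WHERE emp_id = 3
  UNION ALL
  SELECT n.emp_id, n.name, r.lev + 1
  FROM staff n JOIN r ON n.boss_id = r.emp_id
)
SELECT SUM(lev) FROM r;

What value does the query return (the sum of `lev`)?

Base: emp_id=3 (Carol) at lev 0.
Iteration 1: rows with boss_id in {3} -> Tom (id 6, lev 1), Dave (id 7, lev 1).
Iteration 2: rows with boss_id in {6,7} -> Frank (id 9, lev 2).
Iteration 3: no rows with boss_id in {9}; recursion stops.
SUM(lev) = 0 + 1 + 1 + 2 = 4.

4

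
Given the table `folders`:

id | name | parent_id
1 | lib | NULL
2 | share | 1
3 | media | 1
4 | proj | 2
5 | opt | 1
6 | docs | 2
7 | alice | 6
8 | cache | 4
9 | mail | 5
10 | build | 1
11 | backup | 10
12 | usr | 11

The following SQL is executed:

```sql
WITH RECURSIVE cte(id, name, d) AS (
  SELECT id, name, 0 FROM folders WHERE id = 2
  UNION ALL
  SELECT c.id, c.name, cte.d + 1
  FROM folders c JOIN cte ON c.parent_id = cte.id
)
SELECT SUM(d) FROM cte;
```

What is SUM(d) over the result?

6

Base: id=2 (share) at d 0.
Iteration 1: rows with parent_id in {2} -> proj (id 4, d 1), docs (id 6, d 1).
Iteration 2: rows with parent_id in {4,6} -> alice (id 7, d 2), cache (id 8, d 2).
Iteration 3: no rows with parent_id in {7,8}; recursion stops.
SUM(d) = 0 + 1 + 1 + 2 + 2 = 6.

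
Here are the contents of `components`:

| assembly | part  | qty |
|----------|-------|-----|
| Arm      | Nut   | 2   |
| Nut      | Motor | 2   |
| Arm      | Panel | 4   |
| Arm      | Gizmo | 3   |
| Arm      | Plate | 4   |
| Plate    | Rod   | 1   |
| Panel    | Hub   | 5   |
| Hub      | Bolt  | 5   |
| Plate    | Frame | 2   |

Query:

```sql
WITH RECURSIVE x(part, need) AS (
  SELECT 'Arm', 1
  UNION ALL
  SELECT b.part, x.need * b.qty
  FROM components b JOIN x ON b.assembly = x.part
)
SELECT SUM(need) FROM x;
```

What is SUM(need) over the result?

Base: (Arm, need=1).
Iteration 1: components of {Arm} -> Gizmo = 1*3 = 3, Nut = 1*2 = 2, Panel = 1*4 = 4, Plate = 1*4 = 4.
Iteration 2: components of {Gizmo,Nut,Panel,Plate} -> Frame = 4*2 = 8, Hub = 4*5 = 20, Motor = 2*2 = 4, Rod = 4*1 = 4.
Iteration 3: components of {Frame,Hub,Motor,Rod} -> Bolt = 20*5 = 100.
Iteration 4: no further components; recursion stops.
SUM(need) = 1 + 2 + 4 + 3 + 4 + 4 + 20 + 4 + 8 + 100 = 150.

150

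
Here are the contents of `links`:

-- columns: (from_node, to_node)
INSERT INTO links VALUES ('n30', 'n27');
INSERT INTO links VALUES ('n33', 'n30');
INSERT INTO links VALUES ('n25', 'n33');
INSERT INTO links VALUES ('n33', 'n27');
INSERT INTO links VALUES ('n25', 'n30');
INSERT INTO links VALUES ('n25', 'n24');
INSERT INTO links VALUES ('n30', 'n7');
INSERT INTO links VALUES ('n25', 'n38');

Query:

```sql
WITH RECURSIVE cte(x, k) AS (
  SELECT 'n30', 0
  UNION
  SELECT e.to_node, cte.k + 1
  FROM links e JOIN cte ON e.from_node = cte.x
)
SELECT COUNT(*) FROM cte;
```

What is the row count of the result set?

3

Base: (n30, k=0).
Iteration 1: edges from {n30} -> (n27, k=1), (n7, k=1).
Iteration 2: no outgoing edges from {n27,n7}; recursion stops.
Total rows emitted: 3.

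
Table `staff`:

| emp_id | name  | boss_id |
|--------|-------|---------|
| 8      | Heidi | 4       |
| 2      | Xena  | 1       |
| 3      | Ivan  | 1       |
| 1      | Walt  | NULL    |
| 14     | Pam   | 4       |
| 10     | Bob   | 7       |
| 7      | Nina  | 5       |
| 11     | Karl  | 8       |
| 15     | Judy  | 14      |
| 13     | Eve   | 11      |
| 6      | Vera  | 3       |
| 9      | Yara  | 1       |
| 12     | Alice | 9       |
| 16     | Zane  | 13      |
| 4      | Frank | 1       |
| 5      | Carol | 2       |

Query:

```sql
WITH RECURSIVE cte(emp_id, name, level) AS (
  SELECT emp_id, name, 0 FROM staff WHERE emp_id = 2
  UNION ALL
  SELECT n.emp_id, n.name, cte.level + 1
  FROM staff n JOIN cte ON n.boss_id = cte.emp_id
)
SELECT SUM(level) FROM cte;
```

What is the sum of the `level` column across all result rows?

6

Base: emp_id=2 (Xena) at level 0.
Iteration 1: rows with boss_id in {2} -> Carol (id 5, level 1).
Iteration 2: rows with boss_id in {5} -> Nina (id 7, level 2).
Iteration 3: rows with boss_id in {7} -> Bob (id 10, level 3).
Iteration 4: no rows with boss_id in {10}; recursion stops.
SUM(level) = 0 + 1 + 2 + 3 = 6.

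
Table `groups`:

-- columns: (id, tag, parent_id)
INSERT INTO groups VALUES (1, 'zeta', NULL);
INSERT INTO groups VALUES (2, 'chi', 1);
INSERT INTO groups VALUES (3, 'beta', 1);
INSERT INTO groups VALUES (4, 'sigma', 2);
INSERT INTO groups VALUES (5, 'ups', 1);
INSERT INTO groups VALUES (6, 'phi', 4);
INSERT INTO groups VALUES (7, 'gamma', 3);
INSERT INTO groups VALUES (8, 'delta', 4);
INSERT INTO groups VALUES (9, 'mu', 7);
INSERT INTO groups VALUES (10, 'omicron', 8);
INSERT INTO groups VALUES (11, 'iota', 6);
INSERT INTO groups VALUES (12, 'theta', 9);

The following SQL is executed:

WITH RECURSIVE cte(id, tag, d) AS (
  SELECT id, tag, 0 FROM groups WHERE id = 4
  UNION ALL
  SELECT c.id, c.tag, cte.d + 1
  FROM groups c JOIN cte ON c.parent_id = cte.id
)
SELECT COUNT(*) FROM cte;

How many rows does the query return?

Base: id=4 (sigma) at d 0.
Iteration 1: rows with parent_id in {4} -> phi (id 6, d 1), delta (id 8, d 1).
Iteration 2: rows with parent_id in {6,8} -> omicron (id 10, d 2), iota (id 11, d 2).
Iteration 3: no rows with parent_id in {10,11}; recursion stops.
Total rows emitted: 5.

5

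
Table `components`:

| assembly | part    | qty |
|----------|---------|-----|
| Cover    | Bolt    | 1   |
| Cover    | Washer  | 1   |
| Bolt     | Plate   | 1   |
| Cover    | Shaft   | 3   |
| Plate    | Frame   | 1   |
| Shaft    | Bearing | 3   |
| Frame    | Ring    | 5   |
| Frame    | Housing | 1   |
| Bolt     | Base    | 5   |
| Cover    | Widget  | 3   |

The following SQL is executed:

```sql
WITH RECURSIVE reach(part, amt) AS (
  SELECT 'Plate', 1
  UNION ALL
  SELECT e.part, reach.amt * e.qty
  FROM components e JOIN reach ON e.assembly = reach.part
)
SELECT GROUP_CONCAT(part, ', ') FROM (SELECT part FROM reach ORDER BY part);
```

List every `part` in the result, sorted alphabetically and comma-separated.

Base: (Plate, amt=1).
Iteration 1: components of {Plate} -> Frame = 1*1 = 1.
Iteration 2: components of {Frame} -> Housing = 1*1 = 1, Ring = 1*5 = 5.
Iteration 3: no further components; recursion stops.

Frame, Housing, Plate, Ring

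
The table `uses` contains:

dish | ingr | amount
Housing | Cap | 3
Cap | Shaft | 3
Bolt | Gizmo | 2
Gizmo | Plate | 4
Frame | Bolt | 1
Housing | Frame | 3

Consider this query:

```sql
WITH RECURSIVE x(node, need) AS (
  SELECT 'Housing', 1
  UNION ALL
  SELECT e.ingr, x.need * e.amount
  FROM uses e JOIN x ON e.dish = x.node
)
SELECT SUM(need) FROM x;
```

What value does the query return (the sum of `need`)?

Base: (Housing, need=1).
Iteration 1: components of {Housing} -> Cap = 1*3 = 3, Frame = 1*3 = 3.
Iteration 2: components of {Cap,Frame} -> Bolt = 3*1 = 3, Shaft = 3*3 = 9.
Iteration 3: components of {Bolt,Shaft} -> Gizmo = 3*2 = 6.
Iteration 4: components of {Gizmo} -> Plate = 6*4 = 24.
Iteration 5: no further components; recursion stops.
SUM(need) = 1 + 3 + 3 + 9 + 3 + 6 + 24 = 49.

49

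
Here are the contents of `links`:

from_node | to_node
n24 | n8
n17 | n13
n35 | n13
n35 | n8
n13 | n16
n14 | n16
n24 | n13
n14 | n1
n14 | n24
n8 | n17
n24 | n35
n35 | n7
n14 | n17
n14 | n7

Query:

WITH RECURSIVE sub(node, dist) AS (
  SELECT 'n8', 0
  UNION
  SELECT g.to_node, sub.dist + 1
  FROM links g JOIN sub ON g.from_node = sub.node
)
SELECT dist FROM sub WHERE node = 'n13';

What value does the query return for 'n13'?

2

Base: (n8, dist=0).
Iteration 1: edges from {n8} -> (n17, dist=1).
Iteration 2: edges from {n17} -> (n13, dist=2).
Iteration 3: edges from {n13} -> (n16, dist=3).
Iteration 4: no outgoing edges from {n16}; recursion stops.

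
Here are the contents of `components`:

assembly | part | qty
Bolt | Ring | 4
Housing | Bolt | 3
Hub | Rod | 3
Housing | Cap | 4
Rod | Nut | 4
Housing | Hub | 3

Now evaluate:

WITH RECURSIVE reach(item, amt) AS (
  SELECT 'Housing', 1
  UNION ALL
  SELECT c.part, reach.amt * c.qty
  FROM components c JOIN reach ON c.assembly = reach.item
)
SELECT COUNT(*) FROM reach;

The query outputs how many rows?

7

Base: (Housing, amt=1).
Iteration 1: components of {Housing} -> Bolt = 1*3 = 3, Cap = 1*4 = 4, Hub = 1*3 = 3.
Iteration 2: components of {Bolt,Cap,Hub} -> Ring = 3*4 = 12, Rod = 3*3 = 9.
Iteration 3: components of {Ring,Rod} -> Nut = 9*4 = 36.
Iteration 4: no further components; recursion stops.
Total rows emitted: 7.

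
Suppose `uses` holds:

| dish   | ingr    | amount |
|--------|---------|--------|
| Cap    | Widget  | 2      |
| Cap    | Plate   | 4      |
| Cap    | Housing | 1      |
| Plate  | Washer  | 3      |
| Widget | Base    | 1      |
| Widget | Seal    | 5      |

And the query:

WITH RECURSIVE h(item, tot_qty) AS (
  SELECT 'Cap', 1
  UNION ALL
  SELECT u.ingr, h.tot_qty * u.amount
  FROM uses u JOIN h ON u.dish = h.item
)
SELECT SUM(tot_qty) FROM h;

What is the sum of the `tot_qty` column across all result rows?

Base: (Cap, tot_qty=1).
Iteration 1: components of {Cap} -> Housing = 1*1 = 1, Plate = 1*4 = 4, Widget = 1*2 = 2.
Iteration 2: components of {Housing,Plate,Widget} -> Base = 2*1 = 2, Seal = 2*5 = 10, Washer = 4*3 = 12.
Iteration 3: no further components; recursion stops.
SUM(tot_qty) = 1 + 2 + 4 + 1 + 2 + 10 + 12 = 32.

32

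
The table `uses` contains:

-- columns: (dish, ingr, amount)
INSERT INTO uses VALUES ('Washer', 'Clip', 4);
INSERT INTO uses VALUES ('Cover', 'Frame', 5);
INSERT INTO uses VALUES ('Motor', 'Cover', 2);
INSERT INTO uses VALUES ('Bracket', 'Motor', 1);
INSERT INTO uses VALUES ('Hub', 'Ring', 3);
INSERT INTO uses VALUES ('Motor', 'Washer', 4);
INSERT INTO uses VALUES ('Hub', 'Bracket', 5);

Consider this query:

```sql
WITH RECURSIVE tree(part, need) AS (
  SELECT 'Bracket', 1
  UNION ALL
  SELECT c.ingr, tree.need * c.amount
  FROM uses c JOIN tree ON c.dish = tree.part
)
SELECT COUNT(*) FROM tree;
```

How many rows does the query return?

Base: (Bracket, need=1).
Iteration 1: components of {Bracket} -> Motor = 1*1 = 1.
Iteration 2: components of {Motor} -> Cover = 1*2 = 2, Washer = 1*4 = 4.
Iteration 3: components of {Cover,Washer} -> Clip = 4*4 = 16, Frame = 2*5 = 10.
Iteration 4: no further components; recursion stops.
Total rows emitted: 6.

6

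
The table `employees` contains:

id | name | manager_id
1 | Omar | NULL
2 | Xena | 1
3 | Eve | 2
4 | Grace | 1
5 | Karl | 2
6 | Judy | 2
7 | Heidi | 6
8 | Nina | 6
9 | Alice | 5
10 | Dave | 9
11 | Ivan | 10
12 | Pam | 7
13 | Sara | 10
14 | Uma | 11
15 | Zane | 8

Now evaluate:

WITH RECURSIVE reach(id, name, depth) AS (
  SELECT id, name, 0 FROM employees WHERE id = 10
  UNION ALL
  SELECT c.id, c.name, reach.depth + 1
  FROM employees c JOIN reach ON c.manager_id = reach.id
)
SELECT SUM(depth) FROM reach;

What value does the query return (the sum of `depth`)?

Base: id=10 (Dave) at depth 0.
Iteration 1: rows with manager_id in {10} -> Ivan (id 11, depth 1), Sara (id 13, depth 1).
Iteration 2: rows with manager_id in {11,13} -> Uma (id 14, depth 2).
Iteration 3: no rows with manager_id in {14}; recursion stops.
SUM(depth) = 0 + 1 + 1 + 2 = 4.

4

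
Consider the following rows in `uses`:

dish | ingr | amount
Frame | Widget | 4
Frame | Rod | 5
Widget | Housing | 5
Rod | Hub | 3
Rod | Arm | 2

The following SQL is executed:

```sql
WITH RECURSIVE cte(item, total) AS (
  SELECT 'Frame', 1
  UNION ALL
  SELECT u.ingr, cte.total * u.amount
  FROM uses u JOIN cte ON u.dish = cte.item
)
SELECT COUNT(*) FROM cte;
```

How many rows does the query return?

6

Base: (Frame, total=1).
Iteration 1: components of {Frame} -> Rod = 1*5 = 5, Widget = 1*4 = 4.
Iteration 2: components of {Rod,Widget} -> Arm = 5*2 = 10, Housing = 4*5 = 20, Hub = 5*3 = 15.
Iteration 3: no further components; recursion stops.
Total rows emitted: 6.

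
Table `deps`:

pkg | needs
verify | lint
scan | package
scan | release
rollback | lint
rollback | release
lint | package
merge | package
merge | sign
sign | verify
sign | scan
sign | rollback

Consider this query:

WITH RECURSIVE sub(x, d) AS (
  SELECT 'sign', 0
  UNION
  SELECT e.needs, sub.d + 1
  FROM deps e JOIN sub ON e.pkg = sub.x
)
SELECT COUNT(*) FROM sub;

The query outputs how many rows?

8

Base: (sign, d=0).
Iteration 1: edges from {sign} -> (rollback, d=1), (scan, d=1), (verify, d=1).
Iteration 2: edges from {rollback,scan,verify} -> (lint, d=2), (package, d=2), (release, d=2). [UNION drops 2 duplicate row(s)]
Iteration 3: edges from {lint,package,release} -> (package, d=3).
Iteration 4: no outgoing edges from {package}; recursion stops.
Total rows emitted: 8.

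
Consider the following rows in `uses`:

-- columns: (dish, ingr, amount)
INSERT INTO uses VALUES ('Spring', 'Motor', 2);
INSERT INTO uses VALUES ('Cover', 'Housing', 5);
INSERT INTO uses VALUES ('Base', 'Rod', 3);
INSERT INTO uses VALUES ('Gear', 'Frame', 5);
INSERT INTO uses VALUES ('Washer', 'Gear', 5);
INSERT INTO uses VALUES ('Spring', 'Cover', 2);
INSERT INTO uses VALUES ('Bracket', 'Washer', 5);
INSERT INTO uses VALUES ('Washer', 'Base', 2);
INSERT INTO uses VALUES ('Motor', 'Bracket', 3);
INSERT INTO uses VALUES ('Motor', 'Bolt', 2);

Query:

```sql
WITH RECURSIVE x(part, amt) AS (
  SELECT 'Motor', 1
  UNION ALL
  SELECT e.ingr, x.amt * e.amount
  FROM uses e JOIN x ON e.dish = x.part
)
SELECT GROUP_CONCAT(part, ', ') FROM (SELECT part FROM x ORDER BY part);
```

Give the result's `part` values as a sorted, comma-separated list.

Base: (Motor, amt=1).
Iteration 1: components of {Motor} -> Bolt = 1*2 = 2, Bracket = 1*3 = 3.
Iteration 2: components of {Bolt,Bracket} -> Washer = 3*5 = 15.
Iteration 3: components of {Washer} -> Base = 15*2 = 30, Gear = 15*5 = 75.
Iteration 4: components of {Base,Gear} -> Frame = 75*5 = 375, Rod = 30*3 = 90.
Iteration 5: no further components; recursion stops.

Base, Bolt, Bracket, Frame, Gear, Motor, Rod, Washer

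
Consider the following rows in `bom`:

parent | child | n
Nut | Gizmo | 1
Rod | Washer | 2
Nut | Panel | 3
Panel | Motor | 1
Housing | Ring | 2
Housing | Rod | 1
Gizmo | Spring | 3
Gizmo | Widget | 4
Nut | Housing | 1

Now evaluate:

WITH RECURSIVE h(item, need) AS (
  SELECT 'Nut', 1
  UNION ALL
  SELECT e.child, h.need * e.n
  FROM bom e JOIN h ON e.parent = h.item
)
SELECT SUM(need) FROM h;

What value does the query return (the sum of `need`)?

21

Base: (Nut, need=1).
Iteration 1: components of {Nut} -> Gizmo = 1*1 = 1, Housing = 1*1 = 1, Panel = 1*3 = 3.
Iteration 2: components of {Gizmo,Housing,Panel} -> Motor = 3*1 = 3, Ring = 1*2 = 2, Rod = 1*1 = 1, Spring = 1*3 = 3, Widget = 1*4 = 4.
Iteration 3: components of {Motor,Ring,Rod,Spring,Widget} -> Washer = 1*2 = 2.
Iteration 4: no further components; recursion stops.
SUM(need) = 1 + 3 + 1 + 1 + 3 + 3 + 4 + 2 + 1 + 2 = 21.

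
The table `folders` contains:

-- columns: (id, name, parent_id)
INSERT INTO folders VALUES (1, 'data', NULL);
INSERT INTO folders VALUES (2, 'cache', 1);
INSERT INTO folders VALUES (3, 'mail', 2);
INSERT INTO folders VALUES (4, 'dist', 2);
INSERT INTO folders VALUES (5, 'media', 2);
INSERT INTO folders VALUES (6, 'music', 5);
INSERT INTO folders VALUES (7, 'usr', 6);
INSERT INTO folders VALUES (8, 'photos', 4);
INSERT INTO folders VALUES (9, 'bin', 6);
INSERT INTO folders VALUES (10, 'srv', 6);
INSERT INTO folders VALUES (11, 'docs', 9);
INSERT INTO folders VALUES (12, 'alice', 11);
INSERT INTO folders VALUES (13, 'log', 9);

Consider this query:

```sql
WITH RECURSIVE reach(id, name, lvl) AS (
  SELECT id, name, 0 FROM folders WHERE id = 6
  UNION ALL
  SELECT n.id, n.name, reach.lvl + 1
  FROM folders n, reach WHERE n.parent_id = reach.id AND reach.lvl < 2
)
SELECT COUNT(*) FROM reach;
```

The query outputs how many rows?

Base: id=6 (music) at lvl 0.
Iteration 1: rows with parent_id in {6} -> usr (id 7, lvl 1), bin (id 9, lvl 1), srv (id 10, lvl 1).
Iteration 2: rows with parent_id in {7,9,10} -> docs (id 11, lvl 2), log (id 13, lvl 2).
Iteration 3: lvl < 2 fails for all current rows; recursion stops.
Total rows emitted: 6.

6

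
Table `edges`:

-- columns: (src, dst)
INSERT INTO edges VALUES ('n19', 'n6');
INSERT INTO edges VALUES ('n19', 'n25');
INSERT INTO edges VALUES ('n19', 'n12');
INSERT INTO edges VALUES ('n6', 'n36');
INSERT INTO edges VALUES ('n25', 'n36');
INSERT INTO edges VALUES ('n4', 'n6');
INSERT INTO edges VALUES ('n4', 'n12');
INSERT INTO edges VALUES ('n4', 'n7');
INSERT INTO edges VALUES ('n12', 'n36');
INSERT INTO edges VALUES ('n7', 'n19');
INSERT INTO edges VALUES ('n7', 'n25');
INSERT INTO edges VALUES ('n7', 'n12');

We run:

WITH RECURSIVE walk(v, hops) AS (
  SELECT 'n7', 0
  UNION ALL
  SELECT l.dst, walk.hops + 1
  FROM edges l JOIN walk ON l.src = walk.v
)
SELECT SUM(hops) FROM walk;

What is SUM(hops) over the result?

22

Base: (n7, hops=0).
Iteration 1: edges from {n7} -> (n12, hops=1), (n19, hops=1), (n25, hops=1).
Iteration 2: edges from {n12,n19,n25} -> (n12, hops=2), (n25, hops=2), (n36, hops=2) x2, (n6, hops=2). [UNION ALL keeps all 5 new rows, including repeats]
Iteration 3: edges from {n12,n25,n36,n6} -> (n36, hops=3) x3. [UNION ALL keeps all 3 new rows, including repeats]
Iteration 4: no outgoing edges from {n36}; recursion stops.
SUM(hops) = 0 + 1 + 1 + 1 + 2 + 2 + 2 + 2 + 2 + 3 + 3 + 3 = 22.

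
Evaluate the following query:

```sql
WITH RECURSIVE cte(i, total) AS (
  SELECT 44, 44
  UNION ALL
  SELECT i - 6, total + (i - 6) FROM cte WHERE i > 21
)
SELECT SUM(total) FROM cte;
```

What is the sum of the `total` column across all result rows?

540

Base: i=44, total=44.
Iteration 1: 44 > 21 holds -> i = 44 - 6 = 38, total = 44 + 38 = 82.
Iteration 2: 38 > 21 holds -> i = 38 - 6 = 32, total = 82 + 32 = 114.
Iteration 3: 32 > 21 holds -> i = 32 - 6 = 26, total = 114 + 26 = 140.
Iteration 4: 26 > 21 holds -> i = 26 - 6 = 20, total = 140 + 20 = 160.
Iteration 5: 20 > 21 fails; recursion stops.
SUM(total) = 44 + 82 + 114 + 140 + 160 = 540.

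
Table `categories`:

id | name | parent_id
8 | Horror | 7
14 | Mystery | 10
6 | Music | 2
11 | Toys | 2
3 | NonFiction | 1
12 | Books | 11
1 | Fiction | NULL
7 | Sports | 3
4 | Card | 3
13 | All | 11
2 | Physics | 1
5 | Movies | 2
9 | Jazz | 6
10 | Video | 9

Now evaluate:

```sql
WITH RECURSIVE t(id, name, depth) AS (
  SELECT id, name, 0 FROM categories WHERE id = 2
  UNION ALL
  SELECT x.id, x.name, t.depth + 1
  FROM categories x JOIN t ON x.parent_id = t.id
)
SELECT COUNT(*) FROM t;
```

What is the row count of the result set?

9

Base: id=2 (Physics) at depth 0.
Iteration 1: rows with parent_id in {2} -> Movies (id 5, depth 1), Music (id 6, depth 1), Toys (id 11, depth 1).
Iteration 2: rows with parent_id in {5,6,11} -> Jazz (id 9, depth 2), Books (id 12, depth 2), All (id 13, depth 2).
Iteration 3: rows with parent_id in {9,12,13} -> Video (id 10, depth 3).
Iteration 4: rows with parent_id in {10} -> Mystery (id 14, depth 4).
Iteration 5: no rows with parent_id in {14}; recursion stops.
Total rows emitted: 9.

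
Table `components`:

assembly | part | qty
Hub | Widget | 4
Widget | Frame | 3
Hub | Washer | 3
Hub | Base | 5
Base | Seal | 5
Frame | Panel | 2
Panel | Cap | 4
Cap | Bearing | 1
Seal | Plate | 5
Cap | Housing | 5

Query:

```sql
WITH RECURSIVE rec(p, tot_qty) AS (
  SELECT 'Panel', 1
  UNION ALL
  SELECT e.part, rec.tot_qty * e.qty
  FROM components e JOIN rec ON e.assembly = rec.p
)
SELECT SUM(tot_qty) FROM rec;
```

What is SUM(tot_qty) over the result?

Base: (Panel, tot_qty=1).
Iteration 1: components of {Panel} -> Cap = 1*4 = 4.
Iteration 2: components of {Cap} -> Bearing = 4*1 = 4, Housing = 4*5 = 20.
Iteration 3: no further components; recursion stops.
SUM(tot_qty) = 1 + 4 + 4 + 20 = 29.

29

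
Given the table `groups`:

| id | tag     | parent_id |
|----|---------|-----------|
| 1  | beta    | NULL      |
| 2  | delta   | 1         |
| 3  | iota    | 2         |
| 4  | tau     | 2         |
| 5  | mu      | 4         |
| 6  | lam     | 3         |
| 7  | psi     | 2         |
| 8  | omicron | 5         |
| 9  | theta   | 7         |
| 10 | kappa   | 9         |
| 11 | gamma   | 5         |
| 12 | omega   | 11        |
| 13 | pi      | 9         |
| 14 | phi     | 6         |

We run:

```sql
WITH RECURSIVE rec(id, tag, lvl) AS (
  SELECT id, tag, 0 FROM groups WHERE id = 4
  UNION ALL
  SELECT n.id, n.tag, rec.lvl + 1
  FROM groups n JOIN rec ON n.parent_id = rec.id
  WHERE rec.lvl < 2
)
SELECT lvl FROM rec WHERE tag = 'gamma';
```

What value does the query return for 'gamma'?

Base: id=4 (tau) at lvl 0.
Iteration 1: rows with parent_id in {4} -> mu (id 5, lvl 1).
Iteration 2: rows with parent_id in {5} -> omicron (id 8, lvl 2), gamma (id 11, lvl 2).
Iteration 3: lvl < 2 fails for all current rows; recursion stops.

2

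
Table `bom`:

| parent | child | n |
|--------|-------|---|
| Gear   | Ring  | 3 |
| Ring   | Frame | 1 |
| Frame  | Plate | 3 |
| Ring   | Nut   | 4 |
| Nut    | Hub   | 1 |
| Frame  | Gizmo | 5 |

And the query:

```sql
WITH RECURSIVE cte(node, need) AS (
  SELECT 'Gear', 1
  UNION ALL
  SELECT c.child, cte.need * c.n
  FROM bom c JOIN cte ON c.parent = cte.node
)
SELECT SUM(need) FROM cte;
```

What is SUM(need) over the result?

Base: (Gear, need=1).
Iteration 1: components of {Gear} -> Ring = 1*3 = 3.
Iteration 2: components of {Ring} -> Frame = 3*1 = 3, Nut = 3*4 = 12.
Iteration 3: components of {Frame,Nut} -> Gizmo = 3*5 = 15, Hub = 12*1 = 12, Plate = 3*3 = 9.
Iteration 4: no further components; recursion stops.
SUM(need) = 1 + 3 + 3 + 12 + 9 + 15 + 12 = 55.

55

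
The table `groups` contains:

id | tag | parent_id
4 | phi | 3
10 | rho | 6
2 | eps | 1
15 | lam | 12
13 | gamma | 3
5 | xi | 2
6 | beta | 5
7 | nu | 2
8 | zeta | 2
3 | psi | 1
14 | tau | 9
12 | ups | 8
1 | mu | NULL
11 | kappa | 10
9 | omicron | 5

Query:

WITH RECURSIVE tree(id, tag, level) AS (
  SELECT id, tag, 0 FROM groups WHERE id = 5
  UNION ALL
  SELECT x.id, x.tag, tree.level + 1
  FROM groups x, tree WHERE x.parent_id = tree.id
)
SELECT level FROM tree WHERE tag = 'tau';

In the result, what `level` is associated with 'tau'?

Base: id=5 (xi) at level 0.
Iteration 1: rows with parent_id in {5} -> beta (id 6, level 1), omicron (id 9, level 1).
Iteration 2: rows with parent_id in {6,9} -> rho (id 10, level 2), tau (id 14, level 2).
Iteration 3: rows with parent_id in {10,14} -> kappa (id 11, level 3).
Iteration 4: no rows with parent_id in {11}; recursion stops.

2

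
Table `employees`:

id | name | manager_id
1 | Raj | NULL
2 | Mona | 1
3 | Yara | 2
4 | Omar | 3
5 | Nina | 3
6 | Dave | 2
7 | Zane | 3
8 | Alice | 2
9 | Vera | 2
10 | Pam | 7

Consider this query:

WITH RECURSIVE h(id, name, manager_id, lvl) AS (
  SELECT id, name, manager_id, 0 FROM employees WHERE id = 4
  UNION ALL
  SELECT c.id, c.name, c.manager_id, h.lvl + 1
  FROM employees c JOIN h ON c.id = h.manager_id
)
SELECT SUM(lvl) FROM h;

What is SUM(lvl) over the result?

Base: id=4 (Omar), manager_id=3, lvl 0.
Iteration 1: join on id=3 -> Yara (id 3, manager_id=2, lvl 1).
Iteration 2: join on id=2 -> Mona (id 2, manager_id=1, lvl 2).
Iteration 3: join on id=1 -> Raj (id 1, manager_id=NULL, lvl 3).
Iteration 4: manager_id is NULL; no match; recursion stops.
SUM(lvl) = 0 + 1 + 2 + 3 = 6.

6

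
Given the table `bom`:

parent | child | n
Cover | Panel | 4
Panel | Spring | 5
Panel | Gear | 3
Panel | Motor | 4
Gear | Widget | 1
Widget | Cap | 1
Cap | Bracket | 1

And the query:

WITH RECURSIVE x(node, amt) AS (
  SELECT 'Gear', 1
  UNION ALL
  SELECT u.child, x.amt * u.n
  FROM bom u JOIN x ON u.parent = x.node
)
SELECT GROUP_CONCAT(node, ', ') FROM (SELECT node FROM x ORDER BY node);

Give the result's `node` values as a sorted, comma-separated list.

Bracket, Cap, Gear, Widget

Base: (Gear, amt=1).
Iteration 1: components of {Gear} -> Widget = 1*1 = 1.
Iteration 2: components of {Widget} -> Cap = 1*1 = 1.
Iteration 3: components of {Cap} -> Bracket = 1*1 = 1.
Iteration 4: no further components; recursion stops.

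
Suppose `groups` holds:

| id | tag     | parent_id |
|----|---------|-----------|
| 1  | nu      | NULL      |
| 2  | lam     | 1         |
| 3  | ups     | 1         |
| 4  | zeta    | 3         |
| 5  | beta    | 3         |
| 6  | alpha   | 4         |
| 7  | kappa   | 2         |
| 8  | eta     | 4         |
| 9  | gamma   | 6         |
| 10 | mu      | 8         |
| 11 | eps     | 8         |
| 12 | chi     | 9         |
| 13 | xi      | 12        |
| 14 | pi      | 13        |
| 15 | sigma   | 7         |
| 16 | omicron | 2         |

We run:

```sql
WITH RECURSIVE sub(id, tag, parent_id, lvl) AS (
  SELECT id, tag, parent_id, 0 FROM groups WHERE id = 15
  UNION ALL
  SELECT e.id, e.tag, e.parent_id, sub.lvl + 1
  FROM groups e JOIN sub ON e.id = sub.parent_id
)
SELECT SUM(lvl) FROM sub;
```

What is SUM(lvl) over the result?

Base: id=15 (sigma), parent_id=7, lvl 0.
Iteration 1: join on id=7 -> kappa (id 7, parent_id=2, lvl 1).
Iteration 2: join on id=2 -> lam (id 2, parent_id=1, lvl 2).
Iteration 3: join on id=1 -> nu (id 1, parent_id=NULL, lvl 3).
Iteration 4: parent_id is NULL; no match; recursion stops.
SUM(lvl) = 0 + 1 + 2 + 3 = 6.

6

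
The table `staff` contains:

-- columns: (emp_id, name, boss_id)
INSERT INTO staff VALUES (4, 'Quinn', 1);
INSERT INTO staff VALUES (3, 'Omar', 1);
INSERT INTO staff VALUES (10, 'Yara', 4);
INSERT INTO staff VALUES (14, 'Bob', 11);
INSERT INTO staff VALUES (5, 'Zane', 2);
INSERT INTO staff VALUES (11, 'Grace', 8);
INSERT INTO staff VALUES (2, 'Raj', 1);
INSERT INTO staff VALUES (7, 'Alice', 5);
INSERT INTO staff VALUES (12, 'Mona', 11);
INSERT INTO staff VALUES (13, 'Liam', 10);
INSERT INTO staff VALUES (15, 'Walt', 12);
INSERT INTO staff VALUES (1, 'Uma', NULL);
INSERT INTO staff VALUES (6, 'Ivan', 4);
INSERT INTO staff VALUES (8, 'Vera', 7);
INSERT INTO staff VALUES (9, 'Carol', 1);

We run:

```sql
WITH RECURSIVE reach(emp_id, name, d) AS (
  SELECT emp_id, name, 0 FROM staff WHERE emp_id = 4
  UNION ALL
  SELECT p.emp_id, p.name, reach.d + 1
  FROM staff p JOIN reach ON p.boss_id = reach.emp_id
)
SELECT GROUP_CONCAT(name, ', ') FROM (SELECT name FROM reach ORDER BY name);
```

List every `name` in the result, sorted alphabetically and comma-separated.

Ivan, Liam, Quinn, Yara

Base: emp_id=4 (Quinn) at d 0.
Iteration 1: rows with boss_id in {4} -> Ivan (id 6, d 1), Yara (id 10, d 1).
Iteration 2: rows with boss_id in {6,10} -> Liam (id 13, d 2).
Iteration 3: no rows with boss_id in {13}; recursion stops.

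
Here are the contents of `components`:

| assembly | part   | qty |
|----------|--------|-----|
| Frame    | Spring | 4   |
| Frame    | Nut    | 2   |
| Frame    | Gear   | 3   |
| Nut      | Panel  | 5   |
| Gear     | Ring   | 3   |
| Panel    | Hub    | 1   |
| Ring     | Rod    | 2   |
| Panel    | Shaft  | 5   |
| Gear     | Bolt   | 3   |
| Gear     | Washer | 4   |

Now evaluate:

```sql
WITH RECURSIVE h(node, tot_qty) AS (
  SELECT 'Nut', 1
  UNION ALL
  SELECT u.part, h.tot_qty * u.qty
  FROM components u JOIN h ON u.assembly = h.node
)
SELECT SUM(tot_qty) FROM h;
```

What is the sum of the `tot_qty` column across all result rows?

Base: (Nut, tot_qty=1).
Iteration 1: components of {Nut} -> Panel = 1*5 = 5.
Iteration 2: components of {Panel} -> Hub = 5*1 = 5, Shaft = 5*5 = 25.
Iteration 3: no further components; recursion stops.
SUM(tot_qty) = 1 + 5 + 5 + 25 = 36.

36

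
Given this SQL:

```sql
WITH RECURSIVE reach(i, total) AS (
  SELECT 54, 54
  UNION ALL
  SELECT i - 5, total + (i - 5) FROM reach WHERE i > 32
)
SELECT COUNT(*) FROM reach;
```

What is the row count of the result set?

6

Base: i=54, total=54.
Iteration 1: 54 > 32 holds -> i = 54 - 5 = 49, total = 54 + 49 = 103.
Iteration 2: 49 > 32 holds -> i = 49 - 5 = 44, total = 103 + 44 = 147.
Iteration 3: 44 > 32 holds -> i = 44 - 5 = 39, total = 147 + 39 = 186.
Iteration 4: 39 > 32 holds -> i = 39 - 5 = 34, total = 186 + 34 = 220.
Iteration 5: 34 > 32 holds -> i = 34 - 5 = 29, total = 220 + 29 = 249.
Iteration 6: 29 > 32 fails; recursion stops.
Total rows emitted: 6.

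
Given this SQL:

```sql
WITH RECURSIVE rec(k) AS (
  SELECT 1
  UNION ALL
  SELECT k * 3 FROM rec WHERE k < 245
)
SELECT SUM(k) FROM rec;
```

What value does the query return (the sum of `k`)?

Base: k=1.
Iteration 1: 1 < 245 holds -> k = 1 * 3 = 3.
Iteration 2: 3 < 245 holds -> k = 3 * 3 = 9.
Iteration 3: 9 < 245 holds -> k = 9 * 3 = 27.
Iteration 4: 27 < 245 holds -> k = 27 * 3 = 81.
Iteration 5: 81 < 245 holds -> k = 81 * 3 = 243.
Iteration 6: 243 < 245 holds -> k = 243 * 3 = 729.
Iteration 7: 729 < 245 fails; recursion stops.
SUM(k) = 1 + 3 + 9 + 27 + 81 + 243 + 729 = 1093.

1093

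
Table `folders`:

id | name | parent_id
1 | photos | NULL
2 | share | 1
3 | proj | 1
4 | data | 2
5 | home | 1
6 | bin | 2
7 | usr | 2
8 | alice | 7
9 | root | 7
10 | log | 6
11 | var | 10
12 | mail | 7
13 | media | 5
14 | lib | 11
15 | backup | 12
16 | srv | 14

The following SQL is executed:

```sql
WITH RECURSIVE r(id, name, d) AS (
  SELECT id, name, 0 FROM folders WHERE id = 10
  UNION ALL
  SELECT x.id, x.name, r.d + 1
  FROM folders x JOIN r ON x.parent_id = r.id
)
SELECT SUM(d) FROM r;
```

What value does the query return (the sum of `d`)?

6

Base: id=10 (log) at d 0.
Iteration 1: rows with parent_id in {10} -> var (id 11, d 1).
Iteration 2: rows with parent_id in {11} -> lib (id 14, d 2).
Iteration 3: rows with parent_id in {14} -> srv (id 16, d 3).
Iteration 4: no rows with parent_id in {16}; recursion stops.
SUM(d) = 0 + 1 + 2 + 3 = 6.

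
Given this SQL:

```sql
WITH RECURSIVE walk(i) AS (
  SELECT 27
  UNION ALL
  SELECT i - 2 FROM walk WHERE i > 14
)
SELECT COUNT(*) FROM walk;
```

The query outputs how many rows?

Base: i=27.
Iteration 1: 27 > 14 holds -> i = 27 - 2 = 25.
Iteration 2: 25 > 14 holds -> i = 25 - 2 = 23.
Iteration 3: 23 > 14 holds -> i = 23 - 2 = 21.
Iteration 4: 21 > 14 holds -> i = 21 - 2 = 19.
Iteration 5: 19 > 14 holds -> i = 19 - 2 = 17.
Iteration 6: 17 > 14 holds -> i = 17 - 2 = 15.
Iteration 7: 15 > 14 holds -> i = 15 - 2 = 13.
Iteration 8: 13 > 14 fails; recursion stops.
Total rows emitted: 8.

8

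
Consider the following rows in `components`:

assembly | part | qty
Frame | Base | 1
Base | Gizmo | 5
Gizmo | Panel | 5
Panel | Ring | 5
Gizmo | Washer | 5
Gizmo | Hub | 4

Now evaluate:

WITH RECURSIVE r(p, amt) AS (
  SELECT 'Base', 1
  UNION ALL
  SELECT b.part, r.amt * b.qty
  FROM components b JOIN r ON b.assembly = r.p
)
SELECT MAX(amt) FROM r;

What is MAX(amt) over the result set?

Base: (Base, amt=1).
Iteration 1: components of {Base} -> Gizmo = 1*5 = 5.
Iteration 2: components of {Gizmo} -> Hub = 5*4 = 20, Panel = 5*5 = 25, Washer = 5*5 = 25.
Iteration 3: components of {Hub,Panel,Washer} -> Ring = 25*5 = 125.
Iteration 4: no further components; recursion stops.
amt values: 1, 5, 25, 20, 25, 125; the maximum is 125.

125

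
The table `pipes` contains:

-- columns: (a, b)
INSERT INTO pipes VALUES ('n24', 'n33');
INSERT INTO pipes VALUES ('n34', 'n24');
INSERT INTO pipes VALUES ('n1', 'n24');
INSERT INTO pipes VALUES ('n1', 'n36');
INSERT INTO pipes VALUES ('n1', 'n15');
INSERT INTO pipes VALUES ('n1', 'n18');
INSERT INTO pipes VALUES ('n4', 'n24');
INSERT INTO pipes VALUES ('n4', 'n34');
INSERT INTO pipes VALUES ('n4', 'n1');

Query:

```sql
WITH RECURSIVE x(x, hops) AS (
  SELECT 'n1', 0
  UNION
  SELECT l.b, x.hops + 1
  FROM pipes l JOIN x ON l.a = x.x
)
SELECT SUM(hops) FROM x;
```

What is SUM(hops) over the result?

6

Base: (n1, hops=0).
Iteration 1: edges from {n1} -> (n15, hops=1), (n18, hops=1), (n24, hops=1), (n36, hops=1).
Iteration 2: edges from {n15,n18,n24,n36} -> (n33, hops=2).
Iteration 3: no outgoing edges from {n33}; recursion stops.
SUM(hops) = 0 + 1 + 1 + 1 + 1 + 2 = 6.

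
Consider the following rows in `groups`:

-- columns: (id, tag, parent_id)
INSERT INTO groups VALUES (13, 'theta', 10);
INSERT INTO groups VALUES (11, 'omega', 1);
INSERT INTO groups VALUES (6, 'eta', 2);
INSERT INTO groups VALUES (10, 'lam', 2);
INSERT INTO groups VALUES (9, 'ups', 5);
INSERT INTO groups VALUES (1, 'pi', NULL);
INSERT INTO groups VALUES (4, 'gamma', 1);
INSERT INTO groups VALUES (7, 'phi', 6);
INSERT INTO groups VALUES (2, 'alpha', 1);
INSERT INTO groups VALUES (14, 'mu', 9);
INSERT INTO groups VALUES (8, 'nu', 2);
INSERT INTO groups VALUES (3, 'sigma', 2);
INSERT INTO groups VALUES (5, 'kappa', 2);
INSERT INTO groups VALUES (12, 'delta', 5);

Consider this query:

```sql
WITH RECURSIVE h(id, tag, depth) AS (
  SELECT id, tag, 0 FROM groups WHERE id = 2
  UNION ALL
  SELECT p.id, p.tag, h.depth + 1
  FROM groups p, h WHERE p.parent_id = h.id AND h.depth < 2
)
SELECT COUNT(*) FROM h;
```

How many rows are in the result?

10

Base: id=2 (alpha) at depth 0.
Iteration 1: rows with parent_id in {2} -> sigma (id 3, depth 1), kappa (id 5, depth 1), eta (id 6, depth 1), nu (id 8, depth 1), lam (id 10, depth 1).
Iteration 2: rows with parent_id in {3,5,6,8,10} -> phi (id 7, depth 2), ups (id 9, depth 2), delta (id 12, depth 2), theta (id 13, depth 2).
Iteration 3: depth < 2 fails for all current rows; recursion stops.
Total rows emitted: 10.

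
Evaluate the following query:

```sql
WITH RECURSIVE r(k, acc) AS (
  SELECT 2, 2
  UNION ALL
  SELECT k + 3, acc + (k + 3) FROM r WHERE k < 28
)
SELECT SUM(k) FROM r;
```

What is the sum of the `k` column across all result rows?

Base: k=2, acc=2.
Iteration 1: 2 < 28 holds -> k = 2 + 3 = 5, acc = 2 + 5 = 7.
Iteration 2: 5 < 28 holds -> k = 5 + 3 = 8, acc = 7 + 8 = 15.
Iteration 3: 8 < 28 holds -> k = 8 + 3 = 11, acc = 15 + 11 = 26.
Iteration 4: 11 < 28 holds -> k = 11 + 3 = 14, acc = 26 + 14 = 40.
Iteration 5: 14 < 28 holds -> k = 14 + 3 = 17, acc = 40 + 17 = 57.
Iteration 6: 17 < 28 holds -> k = 17 + 3 = 20, acc = 57 + 20 = 77.
Iteration 7: 20 < 28 holds -> k = 20 + 3 = 23, acc = 77 + 23 = 100.
Iteration 8: 23 < 28 holds -> k = 23 + 3 = 26, acc = 100 + 26 = 126.
Iteration 9: 26 < 28 holds -> k = 26 + 3 = 29, acc = 126 + 29 = 155.
Iteration 10: 29 < 28 fails; recursion stops.
SUM(k) = 2 + 5 + 8 + 11 + 14 + 17 + 20 + 23 + 26 + 29 = 155.

155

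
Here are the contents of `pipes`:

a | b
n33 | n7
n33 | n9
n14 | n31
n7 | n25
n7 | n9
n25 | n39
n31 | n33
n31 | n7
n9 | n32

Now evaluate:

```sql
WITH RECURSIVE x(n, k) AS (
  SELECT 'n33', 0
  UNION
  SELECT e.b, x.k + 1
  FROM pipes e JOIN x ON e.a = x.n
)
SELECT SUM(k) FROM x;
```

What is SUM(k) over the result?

Base: (n33, k=0).
Iteration 1: edges from {n33} -> (n7, k=1), (n9, k=1).
Iteration 2: edges from {n7,n9} -> (n25, k=2), (n32, k=2), (n9, k=2).
Iteration 3: edges from {n25,n32,n9} -> (n32, k=3), (n39, k=3).
Iteration 4: no outgoing edges from {n32,n39}; recursion stops.
SUM(k) = 0 + 1 + 1 + 2 + 2 + 2 + 3 + 3 = 14.

14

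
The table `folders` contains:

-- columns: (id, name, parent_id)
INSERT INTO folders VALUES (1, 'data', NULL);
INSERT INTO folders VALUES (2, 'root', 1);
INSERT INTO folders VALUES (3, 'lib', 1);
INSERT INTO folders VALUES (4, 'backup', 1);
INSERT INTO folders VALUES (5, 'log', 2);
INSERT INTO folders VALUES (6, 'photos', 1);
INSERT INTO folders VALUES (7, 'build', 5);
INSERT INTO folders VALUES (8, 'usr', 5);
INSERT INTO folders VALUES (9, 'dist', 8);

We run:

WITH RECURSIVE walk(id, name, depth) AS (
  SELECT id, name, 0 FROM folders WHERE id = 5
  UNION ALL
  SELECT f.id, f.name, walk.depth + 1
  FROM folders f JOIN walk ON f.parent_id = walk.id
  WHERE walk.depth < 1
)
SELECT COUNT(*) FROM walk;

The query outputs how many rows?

3

Base: id=5 (log) at depth 0.
Iteration 1: rows with parent_id in {5} -> build (id 7, depth 1), usr (id 8, depth 1).
Iteration 2: depth < 1 fails for all current rows; recursion stops.
Total rows emitted: 3.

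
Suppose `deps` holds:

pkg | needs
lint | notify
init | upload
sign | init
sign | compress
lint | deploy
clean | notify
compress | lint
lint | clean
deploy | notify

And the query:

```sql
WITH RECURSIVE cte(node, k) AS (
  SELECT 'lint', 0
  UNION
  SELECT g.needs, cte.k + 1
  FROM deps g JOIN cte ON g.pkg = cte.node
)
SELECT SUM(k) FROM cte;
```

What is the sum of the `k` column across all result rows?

Base: (lint, k=0).
Iteration 1: edges from {lint} -> (clean, k=1), (deploy, k=1), (notify, k=1).
Iteration 2: edges from {clean,deploy,notify} -> (notify, k=2). [UNION drops 1 duplicate row(s)]
Iteration 3: no outgoing edges from {notify}; recursion stops.
SUM(k) = 0 + 1 + 1 + 1 + 2 = 5.

5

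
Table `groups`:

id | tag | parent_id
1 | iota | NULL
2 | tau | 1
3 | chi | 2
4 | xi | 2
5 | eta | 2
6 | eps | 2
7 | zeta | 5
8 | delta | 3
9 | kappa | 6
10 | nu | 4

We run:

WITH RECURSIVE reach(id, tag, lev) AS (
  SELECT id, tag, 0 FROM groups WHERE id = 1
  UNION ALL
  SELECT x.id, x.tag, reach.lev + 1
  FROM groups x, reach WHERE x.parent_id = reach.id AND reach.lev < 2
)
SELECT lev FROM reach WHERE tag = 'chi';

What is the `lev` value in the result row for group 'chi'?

2

Base: id=1 (iota) at lev 0.
Iteration 1: rows with parent_id in {1} -> tau (id 2, lev 1).
Iteration 2: rows with parent_id in {2} -> chi (id 3, lev 2), xi (id 4, lev 2), eta (id 5, lev 2), eps (id 6, lev 2).
Iteration 3: lev < 2 fails for all current rows; recursion stops.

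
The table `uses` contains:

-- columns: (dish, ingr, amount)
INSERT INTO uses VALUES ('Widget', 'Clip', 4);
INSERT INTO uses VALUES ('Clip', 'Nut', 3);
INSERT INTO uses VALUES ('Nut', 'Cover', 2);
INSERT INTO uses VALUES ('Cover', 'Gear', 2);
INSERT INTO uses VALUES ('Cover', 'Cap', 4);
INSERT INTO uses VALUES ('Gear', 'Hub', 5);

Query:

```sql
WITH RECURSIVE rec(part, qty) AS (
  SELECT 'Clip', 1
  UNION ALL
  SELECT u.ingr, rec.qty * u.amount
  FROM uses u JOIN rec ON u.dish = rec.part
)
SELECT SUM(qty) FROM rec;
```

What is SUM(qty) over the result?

Base: (Clip, qty=1).
Iteration 1: components of {Clip} -> Nut = 1*3 = 3.
Iteration 2: components of {Nut} -> Cover = 3*2 = 6.
Iteration 3: components of {Cover} -> Cap = 6*4 = 24, Gear = 6*2 = 12.
Iteration 4: components of {Cap,Gear} -> Hub = 12*5 = 60.
Iteration 5: no further components; recursion stops.
SUM(qty) = 1 + 3 + 6 + 12 + 24 + 60 = 106.

106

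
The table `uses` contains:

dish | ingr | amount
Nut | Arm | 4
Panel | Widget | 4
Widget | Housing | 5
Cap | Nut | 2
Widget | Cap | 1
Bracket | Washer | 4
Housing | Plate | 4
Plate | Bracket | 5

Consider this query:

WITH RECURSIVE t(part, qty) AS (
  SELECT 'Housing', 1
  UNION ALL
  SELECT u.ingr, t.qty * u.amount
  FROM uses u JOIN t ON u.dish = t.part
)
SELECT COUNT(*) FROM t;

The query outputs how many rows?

Base: (Housing, qty=1).
Iteration 1: components of {Housing} -> Plate = 1*4 = 4.
Iteration 2: components of {Plate} -> Bracket = 4*5 = 20.
Iteration 3: components of {Bracket} -> Washer = 20*4 = 80.
Iteration 4: no further components; recursion stops.
Total rows emitted: 4.

4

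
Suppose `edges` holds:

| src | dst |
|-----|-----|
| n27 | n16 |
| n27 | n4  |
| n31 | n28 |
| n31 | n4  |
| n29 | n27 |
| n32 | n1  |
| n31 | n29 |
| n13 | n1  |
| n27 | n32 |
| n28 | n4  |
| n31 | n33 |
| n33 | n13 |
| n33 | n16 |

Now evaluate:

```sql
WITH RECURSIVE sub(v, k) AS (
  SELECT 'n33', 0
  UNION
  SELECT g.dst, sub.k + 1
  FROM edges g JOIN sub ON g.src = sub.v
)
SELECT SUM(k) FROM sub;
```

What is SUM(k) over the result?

Base: (n33, k=0).
Iteration 1: edges from {n33} -> (n13, k=1), (n16, k=1).
Iteration 2: edges from {n13,n16} -> (n1, k=2).
Iteration 3: no outgoing edges from {n1}; recursion stops.
SUM(k) = 0 + 1 + 1 + 2 = 4.

4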